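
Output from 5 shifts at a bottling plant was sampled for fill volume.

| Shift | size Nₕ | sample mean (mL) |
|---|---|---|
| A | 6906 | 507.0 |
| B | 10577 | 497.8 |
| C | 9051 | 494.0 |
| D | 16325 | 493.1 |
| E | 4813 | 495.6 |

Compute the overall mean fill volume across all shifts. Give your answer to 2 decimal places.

496.58

x̄_st = (Σ Nₕx̄ₕ) / (Σ Nₕ) = (6906·507.0 + 10577·497.8 + 9051·494.0 + 16325·493.1 + 4813·495.6) / 47672
= 23672946.9 / 47672 = 496.5797... → 496.58.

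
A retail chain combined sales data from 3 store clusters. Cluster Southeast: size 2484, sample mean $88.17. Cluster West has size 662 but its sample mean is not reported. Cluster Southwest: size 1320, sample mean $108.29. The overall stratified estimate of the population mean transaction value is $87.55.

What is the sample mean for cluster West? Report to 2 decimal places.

N = 2484 + 662 + 1320 = 4466.
Overall total = μ·N = 87.55·4466 = 390998.3.
Subtract the known strata: 2484·88.17 + 1320·108.29 = 361957.08.
Remaining total for cluster West: 390998.3 − 361957.08 = 29041.22.
Divide by its size: 29041.22 / 662 = 43.8689... → 43.87.

43.87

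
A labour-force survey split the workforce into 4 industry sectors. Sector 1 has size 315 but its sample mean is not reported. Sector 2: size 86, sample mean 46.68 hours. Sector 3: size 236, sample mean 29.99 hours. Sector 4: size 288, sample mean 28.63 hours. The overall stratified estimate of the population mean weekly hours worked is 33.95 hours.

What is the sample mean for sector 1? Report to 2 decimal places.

38.31

Σ Nₕx̄ₕ = N·μ, so 315·x̄_1 = 925·33.95 − (86·46.68 + 236·29.99 + 288·28.63).
= 31403.75 − 19337.56 = 12066.19.
x̄_1 = 12066.19 / 315 = 38.3054... → 38.31.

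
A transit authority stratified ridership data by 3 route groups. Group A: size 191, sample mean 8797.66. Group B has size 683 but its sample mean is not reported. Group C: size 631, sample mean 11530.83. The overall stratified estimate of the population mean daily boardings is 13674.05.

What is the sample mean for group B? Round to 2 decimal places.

N = 191 + 683 + 631 = 1505.
Overall total = μ·N = 13674.05·1505 = 20579445.25.
Subtract the known strata: 191·8797.66 + 631·11530.83 = 8956306.79.
Remaining total for group B: 20579445.25 − 8956306.79 = 11623138.46.
Divide by its size: 11623138.46 / 683 = 17017.7723... → 17017.77.

17017.77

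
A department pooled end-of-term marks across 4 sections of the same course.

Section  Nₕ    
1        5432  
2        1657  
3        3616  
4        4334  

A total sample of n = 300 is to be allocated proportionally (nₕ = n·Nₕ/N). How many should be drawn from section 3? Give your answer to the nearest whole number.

N = 5432 + 1657 + 3616 + 4334 = 15039.
n_3 = 300·3616/15039 = 72.132... → 72.

72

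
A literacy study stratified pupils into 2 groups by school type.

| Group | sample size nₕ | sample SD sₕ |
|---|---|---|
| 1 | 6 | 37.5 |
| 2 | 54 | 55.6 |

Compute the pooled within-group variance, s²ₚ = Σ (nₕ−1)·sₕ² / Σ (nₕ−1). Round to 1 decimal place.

2946.1

Degrees of freedom: 5 + 53 = 58.
Σ(nₕ−1)sₕ² = 5·1406.25 + 53·3091.36 = 170873.33.
s²ₚ = 170873.33 / 58 = 2946.092... → 2946.1.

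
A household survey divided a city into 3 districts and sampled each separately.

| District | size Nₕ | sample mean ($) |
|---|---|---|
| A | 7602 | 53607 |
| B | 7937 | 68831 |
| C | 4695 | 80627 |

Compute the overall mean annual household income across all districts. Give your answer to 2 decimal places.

65848.37

x̄_st = (Σ Nₕx̄ₕ) / (Σ Nₕ) = (7602·53607 + 7937·68831 + 4695·80627) / 20234
= 1332375826 / 20234 = 65848.3654... → 65848.37.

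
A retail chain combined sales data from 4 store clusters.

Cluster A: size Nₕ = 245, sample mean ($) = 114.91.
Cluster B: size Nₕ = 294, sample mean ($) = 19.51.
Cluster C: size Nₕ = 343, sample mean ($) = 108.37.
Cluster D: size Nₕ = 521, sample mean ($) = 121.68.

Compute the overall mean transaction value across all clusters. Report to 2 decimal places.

N = 1403; weights Wₕ = Nₕ/N = (0.1746, 0.2096, 0.2445, 0.3713).
x̄_st = Σ Wₕ·x̄ₕ = 0.1746·114.91 + 0.2096·19.51 + 0.2445·108.37 + 0.3713·121.68 ≈ 95.8340...
→ 95.83.

95.83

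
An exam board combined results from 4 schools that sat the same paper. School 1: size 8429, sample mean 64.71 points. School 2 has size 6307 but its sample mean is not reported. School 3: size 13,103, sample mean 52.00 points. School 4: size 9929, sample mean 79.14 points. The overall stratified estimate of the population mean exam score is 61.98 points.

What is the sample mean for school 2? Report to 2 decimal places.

N = 8429 + 6307 + 13103 + 9929 = 37768.
Overall total = μ·N = 61.98·37768 = 2340860.64.
Subtract the known strata: 8429·64.71 + 13103·52.00 + 9929·79.14 = 2012577.65.
Remaining total for school 2: 2340860.64 − 2012577.65 = 328282.99.
Divide by its size: 328282.99 / 6307 = 52.0506... → 52.05.

52.05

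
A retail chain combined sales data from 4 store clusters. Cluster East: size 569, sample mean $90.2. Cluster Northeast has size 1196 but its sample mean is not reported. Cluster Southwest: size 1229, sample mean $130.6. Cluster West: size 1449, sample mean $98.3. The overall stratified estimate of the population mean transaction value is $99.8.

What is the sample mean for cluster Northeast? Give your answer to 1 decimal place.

N = 569 + 1196 + 1229 + 1449 = 4443.
Overall total = μ·N = 99.8·4443 = 443411.4.
Subtract the known strata: 569·90.2 + 1229·130.6 + 1449·98.3 = 354267.9.
Remaining total for cluster Northeast: 443411.4 − 354267.9 = 89143.5.
Divide by its size: 89143.5 / 1196 = 74.535... → 74.5.

74.5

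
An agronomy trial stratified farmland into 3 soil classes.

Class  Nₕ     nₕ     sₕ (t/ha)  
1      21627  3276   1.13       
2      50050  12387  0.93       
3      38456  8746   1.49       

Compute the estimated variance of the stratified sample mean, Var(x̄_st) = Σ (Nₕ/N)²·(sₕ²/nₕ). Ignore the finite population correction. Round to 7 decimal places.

0.0000604

N = 110133; Wₕ = Nₕ/N.
class 1: (21627/110133)²·1.13²/3276 = 0.0000150304
class 2: (50050/110133)²·0.93²/12387 = 0.0000144203
class 3: (38456/110133)²·1.49²/8746 = 0.0000309497
Sum = 0.0000604004 → 0.0000604.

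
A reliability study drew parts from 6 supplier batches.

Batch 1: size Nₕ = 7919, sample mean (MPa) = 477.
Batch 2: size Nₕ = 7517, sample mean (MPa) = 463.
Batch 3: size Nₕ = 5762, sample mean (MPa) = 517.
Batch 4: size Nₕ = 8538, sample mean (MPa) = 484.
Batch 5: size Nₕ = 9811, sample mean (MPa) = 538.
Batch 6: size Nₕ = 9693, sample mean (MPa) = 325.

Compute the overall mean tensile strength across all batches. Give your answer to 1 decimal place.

N = 7919 + 7517 + 5762 + 8538 + 9811 + 9693 = 49240.
The stratified mean weights each stratum mean by its population share Nₕ/N.
Σ Nₕx̄ₕ = 7919·477 + 7517·463 + 5762·517 + 8538·484 + 9811·538 + 9693·325 = 3777363 + 3480371 + 2978954 + 4132392 + 5278318 + 3150225 = 22797623.
Divide by N: 22797623 / 49240 = 462.990... → 463.0.

463.0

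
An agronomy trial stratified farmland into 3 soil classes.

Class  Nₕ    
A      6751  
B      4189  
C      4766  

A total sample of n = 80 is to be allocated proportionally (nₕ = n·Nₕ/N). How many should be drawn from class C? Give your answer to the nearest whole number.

24

Share of class C = 4766/15706 = 0.30345.
Allocate 80 × 0.30345 = 24.276... → 24.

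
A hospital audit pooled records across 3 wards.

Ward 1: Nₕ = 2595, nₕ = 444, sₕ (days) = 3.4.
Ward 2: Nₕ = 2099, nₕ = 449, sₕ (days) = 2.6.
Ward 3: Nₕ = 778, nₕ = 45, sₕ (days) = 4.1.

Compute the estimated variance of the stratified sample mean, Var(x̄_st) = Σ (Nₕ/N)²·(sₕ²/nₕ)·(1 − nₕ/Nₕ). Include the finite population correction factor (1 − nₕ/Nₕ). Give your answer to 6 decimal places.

0.013710

N = 5472. Term for each stratum: Wₕ²sₕ²/nₕ·(1−nₕ/Nₕ).
Var(x̄_st) = 0.004853561 + 0.001741424 + 0.007114536 = 0.013709521 → 0.013710.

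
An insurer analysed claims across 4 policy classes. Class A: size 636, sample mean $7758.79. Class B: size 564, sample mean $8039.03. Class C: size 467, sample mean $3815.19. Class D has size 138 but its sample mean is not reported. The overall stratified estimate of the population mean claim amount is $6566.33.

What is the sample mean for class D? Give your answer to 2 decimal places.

4361.80

Σ Nₕx̄ₕ = N·μ, so 138·x̄_D = 1805·6566.33 − (636·7758.79 + 564·8039.03 + 467·3815.19).
= 11852225.65 − 11250297.09 = 601928.56.
x̄_D = 601928.56 / 138 = 4361.8012... → 4361.80.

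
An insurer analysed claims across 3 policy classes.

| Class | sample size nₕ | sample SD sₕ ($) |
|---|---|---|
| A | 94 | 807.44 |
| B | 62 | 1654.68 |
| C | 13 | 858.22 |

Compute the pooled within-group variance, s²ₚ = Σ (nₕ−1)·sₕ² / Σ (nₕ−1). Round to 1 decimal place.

1424618.3

Degrees of freedom: 93 + 61 + 12 = 166.
Σ(nₕ−1)sₕ² = 93·651959.3536 + 61·2737965.9024 + 12·736541.5684 = 236486638.752.
s²ₚ = 236486638.752 / 166 = 1424618.306... → 1424618.3.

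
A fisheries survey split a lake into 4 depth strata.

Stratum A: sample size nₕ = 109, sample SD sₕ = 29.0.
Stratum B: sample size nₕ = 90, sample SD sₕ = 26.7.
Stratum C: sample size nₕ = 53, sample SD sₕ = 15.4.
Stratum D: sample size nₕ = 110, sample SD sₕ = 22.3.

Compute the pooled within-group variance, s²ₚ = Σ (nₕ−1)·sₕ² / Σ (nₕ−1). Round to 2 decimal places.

Degrees of freedom: 108 + 89 + 52 + 109 = 358.
Σ(nₕ−1)sₕ² = 108·841 + 89·712.89 + 52·237.16 + 109·497.29 = 220812.14.
s²ₚ = 220812.14 / 358 = 616.7937... → 616.79.

616.79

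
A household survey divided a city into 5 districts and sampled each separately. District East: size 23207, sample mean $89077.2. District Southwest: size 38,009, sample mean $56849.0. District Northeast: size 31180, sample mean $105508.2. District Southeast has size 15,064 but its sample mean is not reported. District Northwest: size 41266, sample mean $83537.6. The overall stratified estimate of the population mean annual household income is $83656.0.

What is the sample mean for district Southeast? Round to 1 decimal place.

N = 23207 + 38009 + 31180 + 15064 + 41266 = 148726.
Overall total = μ·N = 83656.0·148726 = 12441822256.
Subtract the known strata: 23207·89077.2 + 38009·56849.0 + 31180·105508.2 + 41266·83537.6 = 10964996499.
Remaining total for district Southeast: 12441822256 − 10964996499 = 1476825757.
Divide by its size: 1476825757 / 15064 = 98036.760... → 98036.8.

98036.8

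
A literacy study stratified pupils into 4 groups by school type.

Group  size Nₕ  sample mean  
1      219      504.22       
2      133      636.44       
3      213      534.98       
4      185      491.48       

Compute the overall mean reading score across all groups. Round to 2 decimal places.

N = 750; weights Wₕ = Nₕ/N = (0.2920, 0.1773, 0.2840, 0.2467).
x̄_st = Σ Wₕ·x̄ₕ = 0.2920·504.22 + 0.1773·636.44 + 0.2840·534.98 + 0.2467·491.48 ≈ 533.2603...
→ 533.26.

533.26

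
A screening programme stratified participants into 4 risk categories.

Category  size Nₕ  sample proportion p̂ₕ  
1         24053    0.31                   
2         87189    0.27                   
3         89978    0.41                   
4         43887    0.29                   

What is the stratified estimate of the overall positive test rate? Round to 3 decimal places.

0.329

Wₕ = Nₕ/N with N = 245107: 0.0981, 0.3557, 0.3671, 0.1791.
p̂_st = 0.0981·0.31 + 0.3557·0.27 + 0.3671·0.41 + 0.1791·0.29 ≈ 0.32890... → 0.329.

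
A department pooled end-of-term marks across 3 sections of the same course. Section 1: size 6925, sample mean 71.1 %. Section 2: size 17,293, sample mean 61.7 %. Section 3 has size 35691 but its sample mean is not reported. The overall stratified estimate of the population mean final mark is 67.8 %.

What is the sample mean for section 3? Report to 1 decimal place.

70.1

Σ Nₕx̄ₕ = N·μ, so 35691·x̄_3 = 59909·67.8 − (6925·71.1 + 17293·61.7).
= 4061830.2 − 1559345.6 = 2502484.6.
x̄_3 = 2502484.6 / 35691 = 70.115... → 70.1.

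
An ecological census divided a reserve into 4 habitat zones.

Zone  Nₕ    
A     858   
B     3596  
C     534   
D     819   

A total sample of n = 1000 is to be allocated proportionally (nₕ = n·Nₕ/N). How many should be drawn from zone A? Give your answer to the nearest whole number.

N = 858 + 3596 + 534 + 819 = 5807.
n_A = 1000·858/5807 = 147.753... → 148.

148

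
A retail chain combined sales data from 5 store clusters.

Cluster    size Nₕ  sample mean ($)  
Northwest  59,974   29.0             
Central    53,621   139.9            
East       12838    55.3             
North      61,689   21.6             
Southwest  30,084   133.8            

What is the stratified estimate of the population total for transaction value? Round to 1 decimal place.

Population total = Σ Nₕ·x̄ₕ (each stratum's size times its mean).
59974·29.0 + 53621·139.9 + 12838·55.3 + 61689·21.6 + 30084·133.8 = 1739246 + 7501577.9 + 709941.4 + 1332482.4 + 4025239.2 = 15308486.9.

15308486.9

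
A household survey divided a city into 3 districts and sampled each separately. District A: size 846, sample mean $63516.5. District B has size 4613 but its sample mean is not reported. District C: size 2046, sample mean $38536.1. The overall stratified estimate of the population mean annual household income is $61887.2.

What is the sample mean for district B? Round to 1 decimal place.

71945.3

Σ Nₕx̄ₕ = N·μ, so 4613·x̄_B = 7505·61887.2 − (846·63516.5 + 2046·38536.1).
= 464463436 − 132579819.6 = 331883616.4.
x̄_B = 331883616.4 / 4613 = 71945.289... → 71945.3.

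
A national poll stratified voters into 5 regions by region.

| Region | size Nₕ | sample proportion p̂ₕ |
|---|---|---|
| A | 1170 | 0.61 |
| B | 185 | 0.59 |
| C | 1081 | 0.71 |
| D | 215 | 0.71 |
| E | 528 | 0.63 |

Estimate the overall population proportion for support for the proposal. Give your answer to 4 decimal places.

0.6529

Wₕ = Nₕ/N with N = 3179: 0.3680, 0.0582, 0.3400, 0.0676, 0.1661.
p̂_st = 0.3680·0.61 + 0.0582·0.59 + 0.3400·0.71 + 0.0676·0.71 + 0.1661·0.63 ≈ 0.652925... → 0.6529.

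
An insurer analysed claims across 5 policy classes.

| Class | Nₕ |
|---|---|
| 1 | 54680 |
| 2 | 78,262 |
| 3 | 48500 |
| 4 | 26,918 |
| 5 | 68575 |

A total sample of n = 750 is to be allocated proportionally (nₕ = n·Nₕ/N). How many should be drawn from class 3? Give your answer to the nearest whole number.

131

N = 54680 + 78262 + 48500 + 26918 + 68575 = 276935.
n_3 = 750·48500/276935 = 131.349... → 131.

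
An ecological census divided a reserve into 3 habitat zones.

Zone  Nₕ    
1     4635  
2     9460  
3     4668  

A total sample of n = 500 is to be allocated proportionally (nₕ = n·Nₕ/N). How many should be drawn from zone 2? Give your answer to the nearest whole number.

N = 4635 + 9460 + 4668 = 18763.
n_2 = 500·9460/18763 = 252.092... → 252.

252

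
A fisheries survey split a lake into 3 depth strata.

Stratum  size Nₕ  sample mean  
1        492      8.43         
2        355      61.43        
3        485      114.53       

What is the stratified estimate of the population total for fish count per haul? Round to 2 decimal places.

81502.26

1: 492·8.43 = 4147.56
2: 355·61.43 = 21807.65
3: 485·114.53 = 55547.05
τ̂ = Σ Nₕx̄ₕ = 81502.26.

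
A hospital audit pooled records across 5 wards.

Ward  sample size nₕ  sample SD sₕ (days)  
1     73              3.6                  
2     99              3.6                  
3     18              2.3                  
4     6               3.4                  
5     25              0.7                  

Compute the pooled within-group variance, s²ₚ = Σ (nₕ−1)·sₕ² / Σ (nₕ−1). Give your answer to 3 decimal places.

1: (73−1)·3.6² = 72·12.96 = 933.12
2: (99−1)·3.6² = 98·12.96 = 1270.08
3: (18−1)·2.3² = 17·5.29 = 89.93
4: (6−1)·3.4² = 5·11.56 = 57.8
5: (25−1)·0.7² = 24·0.49 = 11.76
Numerator = 2362.69; denominator = Σ(nₕ−1) = 216.
s²ₚ = 2362.69/216 = 10.93838... → 10.938.

10.938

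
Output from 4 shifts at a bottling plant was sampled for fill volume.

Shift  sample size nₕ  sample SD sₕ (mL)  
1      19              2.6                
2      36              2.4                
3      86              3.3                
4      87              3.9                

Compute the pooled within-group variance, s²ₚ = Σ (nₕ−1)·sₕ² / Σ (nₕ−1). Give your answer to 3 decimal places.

11.415

Degrees of freedom: 18 + 35 + 85 + 86 = 224.
Σ(nₕ−1)sₕ² = 18·6.76 + 35·5.76 + 85·10.89 + 86·15.21 = 2556.99.
s²ₚ = 2556.99 / 224 = 11.41513... → 11.415.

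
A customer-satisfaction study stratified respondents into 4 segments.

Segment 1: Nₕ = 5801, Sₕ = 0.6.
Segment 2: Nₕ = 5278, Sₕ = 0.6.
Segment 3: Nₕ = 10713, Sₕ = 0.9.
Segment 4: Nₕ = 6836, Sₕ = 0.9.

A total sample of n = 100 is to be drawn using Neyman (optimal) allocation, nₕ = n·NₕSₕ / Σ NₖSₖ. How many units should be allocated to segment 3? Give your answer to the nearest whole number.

43

1: NₕSₕ = 5801·0.6 = 3480.6
2: NₕSₕ = 5278·0.6 = 3166.8
3: NₕSₕ = 10713·0.9 = 9641.7
4: NₕSₕ = 6836·0.9 = 6152.4
Σ NₕSₕ = 22441.5.
n_3 = 100·9641.7/22441.5 = 42.964... → 43.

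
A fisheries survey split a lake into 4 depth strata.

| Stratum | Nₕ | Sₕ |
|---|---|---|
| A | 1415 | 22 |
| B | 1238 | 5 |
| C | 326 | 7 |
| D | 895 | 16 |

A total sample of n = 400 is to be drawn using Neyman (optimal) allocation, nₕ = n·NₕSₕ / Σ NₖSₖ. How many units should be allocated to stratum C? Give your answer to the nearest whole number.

17

Σ NₕSₕ = 1415·22 + 1238·5 + 326·7 + 895·16 = 53922.
Share for C: 2282/53922 = 0.04232.
n_C = 400 × 0.04232 = 16.928... → 17.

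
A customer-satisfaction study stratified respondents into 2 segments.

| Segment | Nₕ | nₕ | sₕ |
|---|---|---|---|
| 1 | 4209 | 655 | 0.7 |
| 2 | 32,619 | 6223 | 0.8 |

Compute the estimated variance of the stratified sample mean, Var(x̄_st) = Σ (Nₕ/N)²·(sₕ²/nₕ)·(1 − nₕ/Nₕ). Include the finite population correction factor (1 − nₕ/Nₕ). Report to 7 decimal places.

N = 36828. Term for each stratum: Wₕ²sₕ²/nₕ·(1−nₕ/Nₕ).
Var(x̄_st) = 0.0000082508 + 0.0000652879 = 0.0000735387 → 0.0000735.

0.0000735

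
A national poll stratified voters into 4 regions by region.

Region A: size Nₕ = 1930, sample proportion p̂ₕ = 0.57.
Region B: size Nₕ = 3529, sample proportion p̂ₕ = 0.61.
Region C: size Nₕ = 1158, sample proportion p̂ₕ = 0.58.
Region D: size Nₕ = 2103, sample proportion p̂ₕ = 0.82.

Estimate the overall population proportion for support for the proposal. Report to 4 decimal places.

0.6478

N = 1930 + 3529 + 1158 + 2103 = 8720.
Overall proportion = Σ (Nₕ/N)·p̂ₕ.
Σ Nₕp̂ₕ = 1100.1 + 2152.69 + 671.64 + 1724.46 = 5648.89.
5648.89 / 8720 = 0.647808... → 0.6478.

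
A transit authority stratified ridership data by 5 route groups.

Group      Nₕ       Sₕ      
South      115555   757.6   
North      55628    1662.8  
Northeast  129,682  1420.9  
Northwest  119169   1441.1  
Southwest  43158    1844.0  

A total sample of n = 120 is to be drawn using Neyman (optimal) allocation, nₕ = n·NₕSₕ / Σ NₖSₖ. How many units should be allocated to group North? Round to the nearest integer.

South: NₕSₕ = 115555·757.6 = 87544468
North: NₕSₕ = 55628·1662.8 = 92498238.4
Northeast: NₕSₕ = 129682·1420.9 = 184265153.8
Northwest: NₕSₕ = 119169·1441.1 = 171734445.9
Southwest: NₕSₕ = 43158·1844.0 = 79583352
Σ NₕSₕ = 615625658.1.
n_North = 120·92498238.4/615625658.1 = 18.030... → 18.

18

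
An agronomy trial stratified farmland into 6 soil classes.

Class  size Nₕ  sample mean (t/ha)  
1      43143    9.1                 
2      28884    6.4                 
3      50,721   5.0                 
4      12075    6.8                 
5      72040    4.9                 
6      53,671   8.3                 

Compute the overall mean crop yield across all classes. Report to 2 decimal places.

6.57

x̄_st = (Σ Nₕx̄ₕ) / (Σ Nₕ) = (43143·9.1 + 28884·6.4 + 50721·5.0 + 12075·6.8 + 72040·4.9 + 53671·8.3) / 260534
= 1711639.2 / 260534 = 6.5697... → 6.57.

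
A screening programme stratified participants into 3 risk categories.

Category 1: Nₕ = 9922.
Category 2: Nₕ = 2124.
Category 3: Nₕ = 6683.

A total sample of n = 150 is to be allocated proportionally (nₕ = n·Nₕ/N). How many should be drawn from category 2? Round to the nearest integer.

N = 9922 + 2124 + 6683 = 18729.
n_2 = 150·2124/18729 = 17.011... → 17.

17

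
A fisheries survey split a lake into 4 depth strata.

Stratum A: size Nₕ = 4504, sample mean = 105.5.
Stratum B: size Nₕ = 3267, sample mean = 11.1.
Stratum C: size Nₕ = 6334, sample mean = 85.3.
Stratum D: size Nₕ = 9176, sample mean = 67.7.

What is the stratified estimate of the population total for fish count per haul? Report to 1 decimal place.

Estimate total by summing Nₕ·x̄ₕ over strata.
4504·105.5 + 3267·11.1 + 6334·85.3 + 9176·67.7 = 475172 + 36263.7 + 540290.2 + 621215.2 = 1672941.1.

1672941.1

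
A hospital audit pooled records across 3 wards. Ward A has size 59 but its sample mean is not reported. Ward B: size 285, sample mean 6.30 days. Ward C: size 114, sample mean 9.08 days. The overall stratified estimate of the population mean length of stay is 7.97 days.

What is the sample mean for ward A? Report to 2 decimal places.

Σ Nₕx̄ₕ = N·μ, so 59·x̄_A = 458·7.97 − (285·6.30 + 114·9.08).
= 3650.26 − 2830.62 = 819.64.
x̄_A = 819.64 / 59 = 13.8922... → 13.89.

13.89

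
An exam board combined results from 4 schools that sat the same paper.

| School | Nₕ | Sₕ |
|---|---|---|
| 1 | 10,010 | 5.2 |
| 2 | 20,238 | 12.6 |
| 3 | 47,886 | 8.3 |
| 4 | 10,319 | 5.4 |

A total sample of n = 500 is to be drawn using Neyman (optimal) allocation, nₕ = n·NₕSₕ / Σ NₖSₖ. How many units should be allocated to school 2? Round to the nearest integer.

168

1: NₕSₕ = 10010·5.2 = 52052
2: NₕSₕ = 20238·12.6 = 254998.8
3: NₕSₕ = 47886·8.3 = 397453.8
4: NₕSₕ = 10319·5.4 = 55722.6
Σ NₕSₕ = 760227.2.
n_2 = 500·254998.8/760227.2 = 167.712... → 168.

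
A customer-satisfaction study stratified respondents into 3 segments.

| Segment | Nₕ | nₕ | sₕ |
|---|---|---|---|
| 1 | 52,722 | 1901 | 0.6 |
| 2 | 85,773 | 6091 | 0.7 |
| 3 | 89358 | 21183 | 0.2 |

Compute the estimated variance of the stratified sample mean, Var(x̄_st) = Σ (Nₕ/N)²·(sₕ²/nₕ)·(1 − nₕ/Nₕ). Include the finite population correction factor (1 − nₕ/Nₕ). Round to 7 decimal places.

N = 227853; Wₕ = Nₕ/N.
segment 1: (52722/227853)²·0.6²/1901·(1 − 1901/52722) = 0.0000097734
segment 2: (85773/227853)²·0.7²/6091·(1 − 6091/85773) = 0.0000105903
segment 3: (89358/227853)²·0.2²/21183·(1 − 21183/89358) = 0.0000002216
Sum = 0.0000205853 → 0.0000206.

0.0000206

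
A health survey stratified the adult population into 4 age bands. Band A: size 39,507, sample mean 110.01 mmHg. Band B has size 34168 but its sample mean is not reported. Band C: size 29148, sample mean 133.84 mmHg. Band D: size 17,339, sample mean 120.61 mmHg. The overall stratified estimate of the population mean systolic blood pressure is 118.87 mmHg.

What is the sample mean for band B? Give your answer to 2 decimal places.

Σ Nₕx̄ₕ = N·μ, so 34168·x̄_B = 120162·118.87 − (39507·110.01 + 29148·133.84 + 17339·120.61).
= 14283656.94 − 10338590.18 = 3945066.76.
x̄_B = 3945066.76 / 34168 = 115.4609... → 115.46.

115.46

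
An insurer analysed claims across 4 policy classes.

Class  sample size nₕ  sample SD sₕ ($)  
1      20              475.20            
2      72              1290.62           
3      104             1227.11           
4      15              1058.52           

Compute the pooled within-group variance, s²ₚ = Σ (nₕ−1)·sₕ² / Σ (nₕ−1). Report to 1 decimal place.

1417096.5

Degrees of freedom: 19 + 71 + 103 + 14 = 207.
Σ(nₕ−1)sₕ² = 19·225815.04 + 71·1665699.9844 + 103·1505798.9521 + 14·1120464.5904 = 293338980.9843.
s²ₚ = 293338980.9843 / 207 = 1417096.526... → 1417096.5.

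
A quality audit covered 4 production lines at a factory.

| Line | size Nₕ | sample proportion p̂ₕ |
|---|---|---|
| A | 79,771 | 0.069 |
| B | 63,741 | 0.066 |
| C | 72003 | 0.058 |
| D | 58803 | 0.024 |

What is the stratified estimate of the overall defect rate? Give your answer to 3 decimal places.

N = 79771 + 63741 + 72003 + 58803 = 274318.
Overall proportion = Σ (Nₕ/N)·p̂ₕ.
Σ Nₕp̂ₕ = 5504.199 + 4206.906 + 4176.174 + 1411.272 = 15298.551.
15298.551 / 274318 = 0.05577... → 0.056.

0.056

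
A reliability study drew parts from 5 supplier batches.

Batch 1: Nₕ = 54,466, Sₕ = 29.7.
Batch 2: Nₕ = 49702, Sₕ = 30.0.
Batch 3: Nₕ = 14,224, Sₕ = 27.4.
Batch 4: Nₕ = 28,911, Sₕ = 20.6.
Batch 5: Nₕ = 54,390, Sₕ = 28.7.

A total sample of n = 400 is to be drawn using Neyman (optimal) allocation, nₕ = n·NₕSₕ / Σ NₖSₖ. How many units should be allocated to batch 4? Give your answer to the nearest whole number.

42

Σ NₕSₕ = 54466·29.7 + 49702·30.0 + 14224·27.4 + 28911·20.6 + 54390·28.7 = 5654997.4.
Share for 4: 595566.6/5654997.4 = 0.10532.
n_4 = 400 × 0.10532 = 42.127... → 42.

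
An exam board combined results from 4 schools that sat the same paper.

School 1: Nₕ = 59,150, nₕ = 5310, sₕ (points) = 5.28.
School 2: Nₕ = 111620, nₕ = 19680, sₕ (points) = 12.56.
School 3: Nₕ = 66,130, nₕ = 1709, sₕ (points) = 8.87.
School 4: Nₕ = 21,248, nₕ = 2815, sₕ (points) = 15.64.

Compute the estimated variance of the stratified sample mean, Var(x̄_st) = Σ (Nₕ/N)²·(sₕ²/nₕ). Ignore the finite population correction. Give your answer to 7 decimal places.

N = 258148; Wₕ = Nₕ/N.
school 1: (59150/258148)²·5.28²/5310 = 0.0002756419
school 2: (111620/258148)²·12.56²/19680 = 0.0014986516
school 3: (66130/258148)²·8.87²/1709 = 0.0030210972
school 4: (21248/258148)²·15.64²/2815 = 0.0005886995
Sum = 0.0053840903 → 0.0053841.

0.0053841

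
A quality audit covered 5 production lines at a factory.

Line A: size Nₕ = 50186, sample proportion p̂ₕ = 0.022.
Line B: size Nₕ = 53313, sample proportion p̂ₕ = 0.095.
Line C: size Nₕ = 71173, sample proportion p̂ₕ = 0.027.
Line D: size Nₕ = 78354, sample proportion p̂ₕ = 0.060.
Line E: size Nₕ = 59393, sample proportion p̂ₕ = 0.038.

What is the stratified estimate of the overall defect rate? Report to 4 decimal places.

N = 50186 + 53313 + 71173 + 78354 + 59393 = 312419.
Overall proportion = Σ (Nₕ/N)·p̂ₕ.
Σ Nₕp̂ₕ = 1104.092 + 5064.735 + 1921.671 + 4701.24 + 2256.934 = 15048.672.
15048.672 / 312419 = 0.048168... → 0.0482.

0.0482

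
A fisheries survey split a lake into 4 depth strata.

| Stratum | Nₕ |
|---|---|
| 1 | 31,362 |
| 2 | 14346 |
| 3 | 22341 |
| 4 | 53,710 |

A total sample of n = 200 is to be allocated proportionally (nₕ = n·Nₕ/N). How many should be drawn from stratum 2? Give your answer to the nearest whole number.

24

N = 31362 + 14346 + 22341 + 53710 = 121759.
n_2 = 200·14346/121759 = 23.565... → 24.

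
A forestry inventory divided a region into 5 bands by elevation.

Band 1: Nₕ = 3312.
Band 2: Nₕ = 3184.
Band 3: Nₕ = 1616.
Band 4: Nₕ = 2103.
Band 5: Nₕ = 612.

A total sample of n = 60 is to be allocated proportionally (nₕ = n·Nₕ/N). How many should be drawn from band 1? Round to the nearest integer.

18

N = 3312 + 3184 + 1616 + 2103 + 612 = 10827.
n_1 = 60·3312/10827 = 18.354... → 18.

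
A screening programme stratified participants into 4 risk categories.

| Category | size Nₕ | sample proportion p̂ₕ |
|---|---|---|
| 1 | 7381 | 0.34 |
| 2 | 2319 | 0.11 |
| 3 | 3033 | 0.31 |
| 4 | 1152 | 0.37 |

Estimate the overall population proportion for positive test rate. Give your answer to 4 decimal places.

0.2975

Wₕ = Nₕ/N with N = 13885: 0.5316, 0.1670, 0.2184, 0.0830.
p̂_st = 0.5316·0.34 + 0.1670·0.11 + 0.2184·0.31 + 0.0830·0.37 ≈ 0.297523... → 0.2975.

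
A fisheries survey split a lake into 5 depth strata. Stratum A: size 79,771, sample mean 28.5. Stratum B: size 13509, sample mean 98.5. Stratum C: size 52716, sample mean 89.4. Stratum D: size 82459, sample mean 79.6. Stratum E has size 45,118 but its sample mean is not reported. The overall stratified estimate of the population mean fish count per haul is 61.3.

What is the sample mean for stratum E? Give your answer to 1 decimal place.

Σ Nₕx̄ₕ = N·μ, so 45118·x̄_E = 273573·61.3 − (79771·28.5 + 13509·98.5 + 52716·89.4 + 82459·79.6).
= 16770024.9 − 14880656.8 = 1889368.1.
x̄_E = 1889368.1 / 45118 = 41.876... → 41.9.

41.9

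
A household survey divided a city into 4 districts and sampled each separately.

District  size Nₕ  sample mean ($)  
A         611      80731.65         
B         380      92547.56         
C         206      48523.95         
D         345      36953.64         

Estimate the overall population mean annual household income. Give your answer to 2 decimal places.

69546.08

x̄_st = (Σ Nₕx̄ₕ) / (Σ Nₕ) = (611·80731.65 + 380·92547.56 + 206·48523.95 + 345·36953.64) / 1542
= 107240050.45 / 1542 = 69546.0768... → 69546.08.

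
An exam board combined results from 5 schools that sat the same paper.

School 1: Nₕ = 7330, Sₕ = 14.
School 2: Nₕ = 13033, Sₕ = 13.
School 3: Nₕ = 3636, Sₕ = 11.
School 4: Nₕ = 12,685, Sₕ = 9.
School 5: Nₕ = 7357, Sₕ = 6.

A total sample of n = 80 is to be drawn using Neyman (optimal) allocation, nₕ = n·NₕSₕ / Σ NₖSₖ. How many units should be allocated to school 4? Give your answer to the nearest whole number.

Σ NₕSₕ = 7330·14 + 13033·13 + 3636·11 + 12685·9 + 7357·6 = 470352.
Share for 4: 114165/470352 = 0.24272.
n_4 = 80 × 0.24272 = 19.418... → 19.

19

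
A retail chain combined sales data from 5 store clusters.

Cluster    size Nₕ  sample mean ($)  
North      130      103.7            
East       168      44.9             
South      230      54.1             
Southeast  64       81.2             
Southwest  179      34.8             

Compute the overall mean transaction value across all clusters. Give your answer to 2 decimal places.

58.23

x̄_st = (Σ Nₕx̄ₕ) / (Σ Nₕ) = (130·103.7 + 168·44.9 + 230·54.1 + 64·81.2 + 179·34.8) / 771
= 44893.2 / 771 = 58.2272... → 58.23.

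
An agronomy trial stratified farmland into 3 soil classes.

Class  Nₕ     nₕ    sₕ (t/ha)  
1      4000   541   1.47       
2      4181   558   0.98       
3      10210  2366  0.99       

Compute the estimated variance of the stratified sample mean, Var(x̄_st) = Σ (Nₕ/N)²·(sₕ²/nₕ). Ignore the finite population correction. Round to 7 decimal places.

0.0004056

N = 18391. Term for each stratum: Wₕ²sₕ²/nₕ.
Var(x̄_st) = 0.0001889499 + 0.0000889544 + 0.0001276722 = 0.0004055766 → 0.0004056.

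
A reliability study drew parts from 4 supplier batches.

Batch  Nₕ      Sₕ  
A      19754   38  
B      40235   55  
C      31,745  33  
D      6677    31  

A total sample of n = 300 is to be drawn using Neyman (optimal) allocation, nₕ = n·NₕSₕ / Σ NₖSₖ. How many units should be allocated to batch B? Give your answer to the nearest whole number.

157

A: NₕSₕ = 19754·38 = 750652
B: NₕSₕ = 40235·55 = 2212925
C: NₕSₕ = 31745·33 = 1047585
D: NₕSₕ = 6677·31 = 206987
Σ NₕSₕ = 4218149.
n_B = 300·2212925/4218149 = 157.386... → 157.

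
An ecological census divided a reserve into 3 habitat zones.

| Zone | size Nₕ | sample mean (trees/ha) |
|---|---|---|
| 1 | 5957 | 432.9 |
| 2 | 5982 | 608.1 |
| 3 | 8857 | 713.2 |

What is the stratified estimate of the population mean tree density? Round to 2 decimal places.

N = 20796; weights Wₕ = Nₕ/N = (0.2864, 0.2877, 0.4259).
x̄_st = Σ Wₕ·x̄ₕ = 0.2864·432.9 + 0.2877·608.1 + 0.4259·713.2 ≈ 602.6761...
→ 602.68.

602.68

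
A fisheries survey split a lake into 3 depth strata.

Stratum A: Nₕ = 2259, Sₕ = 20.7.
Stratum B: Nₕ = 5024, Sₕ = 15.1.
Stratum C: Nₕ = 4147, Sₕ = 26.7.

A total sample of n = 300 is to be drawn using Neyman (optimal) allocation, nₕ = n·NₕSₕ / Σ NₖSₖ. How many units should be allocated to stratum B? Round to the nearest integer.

98

Σ NₕSₕ = 2259·20.7 + 5024·15.1 + 4147·26.7 = 233348.6.
Share for B: 75862.4/233348.6 = 0.32510.
n_B = 300 × 0.32510 = 97.531... → 98.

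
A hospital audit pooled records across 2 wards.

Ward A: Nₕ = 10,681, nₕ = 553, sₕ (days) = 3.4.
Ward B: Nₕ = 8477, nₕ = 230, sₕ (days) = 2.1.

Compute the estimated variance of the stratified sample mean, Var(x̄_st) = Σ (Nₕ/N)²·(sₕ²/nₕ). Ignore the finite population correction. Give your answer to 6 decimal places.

N = 19158. Term for each stratum: Wₕ²sₕ²/nₕ.
Var(x̄_st) = 0.006497648 + 0.003754004 = 0.010251653 → 0.010252.

0.010252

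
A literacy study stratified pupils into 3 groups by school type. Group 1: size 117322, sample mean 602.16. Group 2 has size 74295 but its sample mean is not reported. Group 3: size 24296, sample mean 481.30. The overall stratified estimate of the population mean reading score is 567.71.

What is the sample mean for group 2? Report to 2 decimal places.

541.57

Σ Nₕx̄ₕ = N·μ, so 74295·x̄_2 = 215913·567.71 − (117322·602.16 + 24296·481.30).
= 122575969.23 − 82340280.32 = 40235688.91.
x̄_2 = 40235688.91 / 74295 = 541.5666... → 541.57.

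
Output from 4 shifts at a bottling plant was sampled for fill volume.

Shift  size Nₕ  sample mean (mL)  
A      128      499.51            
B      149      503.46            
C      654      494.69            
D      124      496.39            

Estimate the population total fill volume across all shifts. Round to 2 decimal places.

A: 128·499.51 = 63937.28
B: 149·503.46 = 75015.54
C: 654·494.69 = 323527.26
D: 124·496.39 = 61552.36
τ̂ = Σ Nₕx̄ₕ = 524032.44.

524032.44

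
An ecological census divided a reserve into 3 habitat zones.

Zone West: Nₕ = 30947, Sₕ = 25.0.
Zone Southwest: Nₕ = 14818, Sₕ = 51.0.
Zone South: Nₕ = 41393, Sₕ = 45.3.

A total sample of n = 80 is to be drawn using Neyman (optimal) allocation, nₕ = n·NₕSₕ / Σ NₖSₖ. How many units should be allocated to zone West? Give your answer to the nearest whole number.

18

West: NₕSₕ = 30947·25.0 = 773675
Southwest: NₕSₕ = 14818·51.0 = 755718
South: NₕSₕ = 41393·45.3 = 1875102.9
Σ NₕSₕ = 3404495.9.
n_West = 80·773675/3404495.9 = 18.180... → 18.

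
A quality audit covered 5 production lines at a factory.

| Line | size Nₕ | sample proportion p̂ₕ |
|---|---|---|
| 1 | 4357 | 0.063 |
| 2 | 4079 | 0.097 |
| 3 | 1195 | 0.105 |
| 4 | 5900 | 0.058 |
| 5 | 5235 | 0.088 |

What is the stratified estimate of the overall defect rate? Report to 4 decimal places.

0.0770

N = 4357 + 4079 + 1195 + 5900 + 5235 = 20766.
Overall proportion = Σ (Nₕ/N)·p̂ₕ.
Σ Nₕp̂ₕ = 274.491 + 395.663 + 125.475 + 342.2 + 460.68 = 1598.509.
1598.509 / 20766 = 0.076977... → 0.0770.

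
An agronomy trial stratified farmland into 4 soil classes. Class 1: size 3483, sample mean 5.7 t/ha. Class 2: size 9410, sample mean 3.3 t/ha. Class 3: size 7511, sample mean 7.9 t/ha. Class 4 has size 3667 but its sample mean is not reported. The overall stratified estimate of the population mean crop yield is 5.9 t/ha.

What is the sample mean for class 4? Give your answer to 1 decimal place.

Σ Nₕx̄ₕ = N·μ, so 3667·x̄_4 = 24071·5.9 − (3483·5.7 + 9410·3.3 + 7511·7.9).
= 142018.9 − 110243 = 31775.9.
x̄_4 = 31775.9 / 3667 = 8.665... → 8.7.

8.7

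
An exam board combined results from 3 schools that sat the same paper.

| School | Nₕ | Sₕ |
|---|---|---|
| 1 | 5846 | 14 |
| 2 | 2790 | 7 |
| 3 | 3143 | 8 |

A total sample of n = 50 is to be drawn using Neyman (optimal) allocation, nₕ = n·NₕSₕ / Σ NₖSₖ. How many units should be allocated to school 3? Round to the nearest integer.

10

1: NₕSₕ = 5846·14 = 81844
2: NₕSₕ = 2790·7 = 19530
3: NₕSₕ = 3143·8 = 25144
Σ NₕSₕ = 126518.
n_3 = 50·25144/126518 = 9.937... → 10.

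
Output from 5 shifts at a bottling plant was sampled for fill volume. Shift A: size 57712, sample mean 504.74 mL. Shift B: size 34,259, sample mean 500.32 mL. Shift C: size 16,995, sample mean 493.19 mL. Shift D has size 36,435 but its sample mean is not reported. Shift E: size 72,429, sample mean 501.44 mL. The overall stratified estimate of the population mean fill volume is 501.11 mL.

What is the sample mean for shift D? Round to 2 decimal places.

Σ Nₕx̄ₕ = N·μ, so 36435·x̄_D = 217830·501.11 − (57712·504.74 + 34259·500.32 + 16995·493.19 + 72429·501.44).
= 109156791.3 − 90970579.57 = 18186211.73.
x̄_D = 18186211.73 / 36435 = 499.1413... → 499.14.

499.14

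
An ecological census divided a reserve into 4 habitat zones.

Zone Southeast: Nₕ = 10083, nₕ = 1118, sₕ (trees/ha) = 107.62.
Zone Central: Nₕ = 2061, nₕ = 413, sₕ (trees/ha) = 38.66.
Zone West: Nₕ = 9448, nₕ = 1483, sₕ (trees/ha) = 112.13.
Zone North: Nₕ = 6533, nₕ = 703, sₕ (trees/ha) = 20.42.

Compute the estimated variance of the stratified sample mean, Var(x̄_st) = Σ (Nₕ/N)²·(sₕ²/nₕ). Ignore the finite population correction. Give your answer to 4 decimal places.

N = 28125; Wₕ = Nₕ/N.
zone Southeast: (10083/28125)²·107.62²/1118 = 1.3314923
zone Central: (2061/28125)²·38.66²/413 = 0.0194332
zone West: (9448/28125)²·112.13²/1483 = 0.9567472
zone North: (6533/28125)²·20.42²/703 = 0.0320034
Sum = 2.3396761 → 2.3397.

2.3397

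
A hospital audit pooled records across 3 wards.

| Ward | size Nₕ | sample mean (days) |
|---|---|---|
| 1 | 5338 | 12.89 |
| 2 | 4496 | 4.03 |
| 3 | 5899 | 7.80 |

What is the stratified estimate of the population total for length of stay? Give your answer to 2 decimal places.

1: 5338·12.89 = 68806.82
2: 4496·4.03 = 18118.88
3: 5899·7.80 = 46012.2
τ̂ = Σ Nₕx̄ₕ = 132937.90.

132937.90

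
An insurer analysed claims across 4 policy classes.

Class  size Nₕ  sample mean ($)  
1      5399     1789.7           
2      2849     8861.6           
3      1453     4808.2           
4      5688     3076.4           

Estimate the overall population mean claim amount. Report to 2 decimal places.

3859.52

x̄_st = (Σ Nₕx̄ₕ) / (Σ Nₕ) = (5399·1789.7 + 2849·8861.6 + 1453·4808.2 + 5688·3076.4) / 15389
= 59394166.5 / 15389 = 3859.5209... → 3859.52.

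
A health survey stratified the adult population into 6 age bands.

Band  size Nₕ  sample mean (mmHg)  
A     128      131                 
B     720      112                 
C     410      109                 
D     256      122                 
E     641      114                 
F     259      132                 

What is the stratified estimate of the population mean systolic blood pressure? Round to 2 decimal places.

116.24

N = 2414; weights Wₕ = Nₕ/N = (0.0530, 0.2983, 0.1698, 0.1060, 0.2655, 0.1073).
x̄_st = Σ Wₕ·x̄ₕ = 0.0530·131 + 0.2983·112 + 0.1698·109 + 0.1060·122 + 0.2655·114 + 0.1073·132 ≈ 116.2353...
→ 116.24.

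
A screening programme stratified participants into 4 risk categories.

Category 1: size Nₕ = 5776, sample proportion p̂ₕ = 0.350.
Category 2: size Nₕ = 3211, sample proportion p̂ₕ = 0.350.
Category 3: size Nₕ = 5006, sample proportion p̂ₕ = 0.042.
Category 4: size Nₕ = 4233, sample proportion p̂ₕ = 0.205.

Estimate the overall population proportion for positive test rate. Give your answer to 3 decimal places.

Wₕ = Nₕ/N with N = 18226: 0.3169, 0.1762, 0.2747, 0.2323.
p̂_st = 0.3169·0.350 + 0.1762·0.350 + 0.2747·0.042 + 0.2323·0.205 ≈ 0.23173... → 0.232.

0.232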